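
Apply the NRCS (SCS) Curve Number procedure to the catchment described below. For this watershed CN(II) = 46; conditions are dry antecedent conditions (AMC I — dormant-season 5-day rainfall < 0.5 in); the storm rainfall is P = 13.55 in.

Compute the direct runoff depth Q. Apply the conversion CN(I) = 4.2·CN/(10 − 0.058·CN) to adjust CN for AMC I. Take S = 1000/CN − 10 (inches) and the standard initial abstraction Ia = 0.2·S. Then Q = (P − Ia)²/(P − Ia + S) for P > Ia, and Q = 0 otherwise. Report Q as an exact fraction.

Dry (AMC I): CN(I) = 4.2·46/(10 − 0.058·46) = (966/5)/(1833/250) = 16100/611 ≈ 26.350
Max retention: S = 1000/(16100/611) − 10 = 4500/161 in (≈ 27.950 in)
Ia = 0.2·(4500/161) = 900/161 in ≈ 5.590 in
Since P=13.550 > Ia=5.590: effective rainfall P−Ia = 25631/3220 in
Runoff Q = (P−Ia)²/(P−Ia+S) = (7.960)²/(7.960+27.950) = 656948161/372331820 ≈ 1.764 in

Q = 656948161/372331820 in ≈ 1.764 in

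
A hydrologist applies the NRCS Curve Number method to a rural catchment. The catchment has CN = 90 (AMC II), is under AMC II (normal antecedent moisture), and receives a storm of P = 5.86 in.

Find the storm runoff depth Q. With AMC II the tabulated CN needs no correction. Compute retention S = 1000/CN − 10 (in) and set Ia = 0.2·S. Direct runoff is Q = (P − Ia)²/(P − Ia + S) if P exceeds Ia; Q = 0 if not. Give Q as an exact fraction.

CN(II) = 90; AMC II needs no correction.
S = 1000/90 − 10 = 10/9 in ≈ 1.111 in
Initial abstraction Ia = S/5 = (10/9)/5 = 2/9 ≈ 0.222 in
P − Ia = 5.860 − 0.222 = 2537/450 ≈ 5.638 in (> 0, runoff occurs)
Runoff Q = (P−Ia)²/(P−Ia+S) = (5.638)²/(5.638+1.111) = 6436369/1366650 ≈ 4.710 in

Q = 6436369/1366650 in ≈ 4.710 in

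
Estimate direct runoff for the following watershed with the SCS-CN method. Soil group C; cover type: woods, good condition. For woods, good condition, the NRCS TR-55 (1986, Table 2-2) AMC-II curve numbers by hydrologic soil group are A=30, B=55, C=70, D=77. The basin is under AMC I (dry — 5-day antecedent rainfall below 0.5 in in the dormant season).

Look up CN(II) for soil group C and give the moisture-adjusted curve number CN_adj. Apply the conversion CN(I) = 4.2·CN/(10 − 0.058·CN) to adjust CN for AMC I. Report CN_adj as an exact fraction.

CN_adj = 4900/99 ≈ 49.495

NRCS table: woods, good condition, soil group C → CN(II) = 70
CN(I) from CN(II)=70: (4.2·70)/(10 − 0.058·70) = 4900/99 ≈ 49.495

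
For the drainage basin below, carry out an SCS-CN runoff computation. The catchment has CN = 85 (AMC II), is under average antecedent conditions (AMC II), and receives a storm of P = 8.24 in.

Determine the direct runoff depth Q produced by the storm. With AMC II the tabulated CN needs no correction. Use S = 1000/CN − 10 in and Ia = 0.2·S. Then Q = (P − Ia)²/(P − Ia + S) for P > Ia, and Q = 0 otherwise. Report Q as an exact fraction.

AMC II — tabulated CN = 85 applies directly.
Retention S: 1000/CN − 10 with CN=85.000 → S = 30/17 ≈ 1.765 in
Initial abstraction Ia = S/5 = (30/17)/5 = 6/17 ≈ 0.353 in
Since P=8.240 > Ia=0.353: effective rainfall P−Ia = 3352/425 in
Runoff Q = (P−Ia)²/(P−Ia+S) = (7.887)²/(7.887+1.765) = 5617952/871675 ≈ 6.445 in

Q = 5617952/871675 in ≈ 6.445 in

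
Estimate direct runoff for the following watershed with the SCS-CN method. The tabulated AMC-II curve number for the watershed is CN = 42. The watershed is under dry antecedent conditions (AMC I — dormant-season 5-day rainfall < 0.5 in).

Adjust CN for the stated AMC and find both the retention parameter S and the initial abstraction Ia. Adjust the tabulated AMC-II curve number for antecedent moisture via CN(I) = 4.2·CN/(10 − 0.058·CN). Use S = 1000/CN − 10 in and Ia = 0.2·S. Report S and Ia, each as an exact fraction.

Dry (AMC I): CN(I) = 4.2·42/(10 − 0.058·42) = (882/5)/(1891/250) = 44100/1891 ≈ 23.321
Retention S: 1000/CN − 10 with CN=23.321 → S = 14500/441 ≈ 32.880 in
Ia = 0.2S: 0.2·32.880 = 6.576 in (exactly 2900/441)

S = 14500/441 in ≈ 32.880 in; Ia = 2900/441 in ≈ 6.576 in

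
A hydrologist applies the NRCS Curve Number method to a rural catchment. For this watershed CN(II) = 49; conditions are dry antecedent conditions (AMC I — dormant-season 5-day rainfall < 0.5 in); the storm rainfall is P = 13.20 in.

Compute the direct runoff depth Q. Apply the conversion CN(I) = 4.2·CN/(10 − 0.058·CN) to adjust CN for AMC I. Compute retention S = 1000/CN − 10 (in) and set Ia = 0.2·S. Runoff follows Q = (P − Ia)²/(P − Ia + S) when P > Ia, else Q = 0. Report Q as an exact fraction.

CN(I) from CN(II)=49: (4.2·49)/(10 − 0.058·49) = 34300/1193 ≈ 28.751
Retention S: 1000/CN − 10 with CN=28.751 → S = 8500/343 ≈ 24.781 in
Initial abstraction Ia = S/5 = (8500/343)/5 = 1700/343 ≈ 4.956 in
P − Ia = 13.200 − 4.956 = 14138/1715 ≈ 8.244 in (> 0, runoff occurs)
Q: (14138/1715)² ÷ (56638/1715) = 99941522/48567085 in (≈ 2.058 in)

Q = 99941522/48567085 in ≈ 2.058 in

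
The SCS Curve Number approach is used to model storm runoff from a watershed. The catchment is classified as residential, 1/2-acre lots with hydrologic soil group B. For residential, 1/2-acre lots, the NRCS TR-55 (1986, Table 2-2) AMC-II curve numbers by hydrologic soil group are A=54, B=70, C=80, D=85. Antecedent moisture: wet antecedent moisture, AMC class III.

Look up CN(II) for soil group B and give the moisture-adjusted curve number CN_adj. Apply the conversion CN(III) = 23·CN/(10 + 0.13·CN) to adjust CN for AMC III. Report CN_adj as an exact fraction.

CN_adj = 16100/191 ≈ 84.293

NRCS table: residential, 1/2-acre lots, soil group B → CN(II) = 70
Wet (AMC III): CN(III) = 23·70/(10 + 0.13·70) = 1610/(191/10) = 16100/191 ≈ 84.293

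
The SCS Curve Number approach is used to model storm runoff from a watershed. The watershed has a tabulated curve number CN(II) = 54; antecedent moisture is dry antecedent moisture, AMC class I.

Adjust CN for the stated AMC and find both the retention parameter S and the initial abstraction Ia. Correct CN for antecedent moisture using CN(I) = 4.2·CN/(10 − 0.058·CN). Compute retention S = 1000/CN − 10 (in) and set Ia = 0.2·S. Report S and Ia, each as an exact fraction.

CN(I) from CN(II)=54: (4.2·54)/(10 − 0.058·54) = 56700/1717 ≈ 33.023
Retention S: 1000/CN − 10 with CN=33.023 → S = 11500/567 ≈ 20.282 in
Ia = 0.2S: 0.2·20.282 = 4.056 in (exactly 2300/567)

S = 11500/567 in ≈ 20.282 in; Ia = 2300/567 in ≈ 4.056 in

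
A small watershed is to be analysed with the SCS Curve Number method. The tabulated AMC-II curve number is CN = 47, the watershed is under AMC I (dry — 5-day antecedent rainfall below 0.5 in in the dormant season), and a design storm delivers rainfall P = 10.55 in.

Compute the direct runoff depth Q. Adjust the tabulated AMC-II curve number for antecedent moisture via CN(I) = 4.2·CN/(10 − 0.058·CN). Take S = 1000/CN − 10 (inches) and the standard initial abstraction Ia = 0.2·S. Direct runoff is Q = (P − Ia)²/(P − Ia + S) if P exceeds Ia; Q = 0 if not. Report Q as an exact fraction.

Q = 10456494049/12480753180 in ≈ 0.838 in

Dry (AMC I): CN(I) = 4.2·47/(10 − 0.058·47) = (987/5)/(3637/500) = 98700/3637 ≈ 27.138
Retention S: 1000/CN − 10 with CN=27.138 → S = 26500/987 ≈ 26.849 in
Ia = 0.2S: 0.2·26.849 = 5.370 in (exactly 5300/987)
Since P=10.550 > Ia=5.370: effective rainfall P−Ia = 102257/19740 in
Q = (102257/19740)²/((102257/19740) + 26500/987) = (10456494049/389667600)/(632257/19740) = 10456494049/12480753180 in ≈ 0.838 in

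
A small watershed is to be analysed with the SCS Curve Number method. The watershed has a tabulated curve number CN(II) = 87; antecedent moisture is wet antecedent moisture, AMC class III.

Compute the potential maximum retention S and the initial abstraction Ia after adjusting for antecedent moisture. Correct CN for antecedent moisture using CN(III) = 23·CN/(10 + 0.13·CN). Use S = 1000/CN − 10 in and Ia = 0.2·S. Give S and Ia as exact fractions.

S = 1300/2001 in ≈ 0.650 in; Ia = 260/2001 in ≈ 0.130 in

Wet (AMC III): CN(III) = 23·87/(10 + 0.13·87) = 2001/(2131/100) = 200100/2131 ≈ 93.900
S = 1000/(200100/2131) − 10 = 1300/2001 in ≈ 0.650 in
Ia = 0.2·(1300/2001) = 260/2001 in ≈ 0.130 in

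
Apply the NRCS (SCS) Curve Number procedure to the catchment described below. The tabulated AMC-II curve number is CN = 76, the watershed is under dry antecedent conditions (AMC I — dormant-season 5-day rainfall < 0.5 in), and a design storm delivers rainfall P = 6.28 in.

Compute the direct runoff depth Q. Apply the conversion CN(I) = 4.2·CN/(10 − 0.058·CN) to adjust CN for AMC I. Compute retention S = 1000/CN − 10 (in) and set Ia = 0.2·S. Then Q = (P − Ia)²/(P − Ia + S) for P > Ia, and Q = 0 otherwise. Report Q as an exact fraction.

Q = 252206161/135929325 in ≈ 1.855 in

Adjust CN=76 to AMC I: 4.2·76/(10 − 0.058·76) → (1596/5) ÷ (699/125) = 13300/233 ≈ 57.082
Max retention: S = 1000/(13300/233) − 10 = 1000/133 in (≈ 7.519 in)
Ia = 0.2·(1000/133) = 200/133 in ≈ 1.504 in
P − Ia = 6.280 − 1.504 = 15881/3325 ≈ 4.776 in (> 0, runoff occurs)
Runoff Q = (P−Ia)²/(P−Ia+S) = (4.776)²/(4.776+7.519) = 252206161/135929325 ≈ 1.855 in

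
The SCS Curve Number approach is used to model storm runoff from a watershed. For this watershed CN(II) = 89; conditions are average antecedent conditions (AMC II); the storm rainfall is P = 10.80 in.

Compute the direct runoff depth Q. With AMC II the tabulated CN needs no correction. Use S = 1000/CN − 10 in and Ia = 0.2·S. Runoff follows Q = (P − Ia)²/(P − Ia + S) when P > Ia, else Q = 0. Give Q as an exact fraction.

Average conditions: CN = 89 (no AMC adjustment).
S = 1000/89 − 10 = 110/89 in ≈ 1.236 in
Initial abstraction Ia = S/5 = (110/89)/5 = 22/89 ≈ 0.247 in
Excess rainfall: 10.800 − 0.247 = 10.553 in; P > Ia so Q > 0
Q: (4696/445)² ÷ (5246/445) = 11026208/1167235 in (≈ 9.446 in)

Q = 11026208/1167235 in ≈ 9.446 in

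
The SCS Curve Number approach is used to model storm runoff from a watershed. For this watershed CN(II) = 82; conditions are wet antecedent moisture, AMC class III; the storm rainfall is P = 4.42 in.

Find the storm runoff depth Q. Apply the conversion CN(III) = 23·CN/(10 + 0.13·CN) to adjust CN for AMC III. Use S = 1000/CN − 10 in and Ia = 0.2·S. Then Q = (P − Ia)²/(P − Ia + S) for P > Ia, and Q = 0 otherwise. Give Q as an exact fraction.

Q = 39761556409/11523601450 in ≈ 3.450 in

Adjust CN=82 to AMC III: 23·82/(10 + 0.13·82) → 1886 ÷ (1033/50) = 94300/1033 ≈ 91.288
Retention S: 1000/CN − 10 with CN=91.288 → S = 900/943 ≈ 0.954 in
Ia = 0.2·(900/943) = 180/943 in ≈ 0.191 in
Since P=4.420 > Ia=0.191: effective rainfall P−Ia = 199403/47150 in
Q = (199403/47150)²/((199403/47150) + 900/943) = (39761556409/2223122500)/(244403/47150) = 39761556409/11523601450 in ≈ 3.450 in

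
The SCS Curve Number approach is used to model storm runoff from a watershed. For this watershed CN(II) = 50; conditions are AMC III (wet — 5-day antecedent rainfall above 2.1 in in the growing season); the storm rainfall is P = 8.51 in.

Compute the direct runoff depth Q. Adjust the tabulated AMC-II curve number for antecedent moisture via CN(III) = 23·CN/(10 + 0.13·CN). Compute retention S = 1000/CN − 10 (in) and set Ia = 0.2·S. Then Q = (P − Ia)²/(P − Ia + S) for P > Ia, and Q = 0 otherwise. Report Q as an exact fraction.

CN(III) from CN(II)=50: (23·50)/(10 + 0.13·50) = 2300/33 ≈ 69.697
Max retention: S = 1000/(2300/33) − 10 = 100/23 in (≈ 4.348 in)
Initial abstraction Ia = S/5 = (100/23)/5 = 20/23 ≈ 0.870 in
Excess rainfall: 8.510 − 0.870 = 7.640 in; P > Ia so Q > 0
Q: (17573/2300)² ÷ (27573/2300) = 308810329/63417900 in (≈ 4.869 in)

Q = 308810329/63417900 in ≈ 4.869 in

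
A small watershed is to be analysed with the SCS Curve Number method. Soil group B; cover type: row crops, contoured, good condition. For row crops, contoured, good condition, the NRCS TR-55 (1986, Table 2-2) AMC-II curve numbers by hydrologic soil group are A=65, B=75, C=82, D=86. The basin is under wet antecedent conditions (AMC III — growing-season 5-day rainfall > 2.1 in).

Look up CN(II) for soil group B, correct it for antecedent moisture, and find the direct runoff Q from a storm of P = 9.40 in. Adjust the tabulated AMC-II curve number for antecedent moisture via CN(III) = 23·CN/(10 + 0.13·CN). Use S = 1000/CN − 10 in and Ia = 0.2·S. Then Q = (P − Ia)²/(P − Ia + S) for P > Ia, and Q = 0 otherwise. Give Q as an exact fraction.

Q = 9878449/1256835 in ≈ 7.860 in

NRCS table: row crops, contoured, good condition, soil group B → CN(II) = 75
Adjust CN=75 to AMC III: 23·75/(10 + 0.13·75) → 1725 ÷ (79/4) = 6900/79 ≈ 87.342
S = 1000/(6900/79) − 10 = 100/69 in ≈ 1.449 in
Initial abstraction Ia = S/5 = (100/69)/5 = 20/69 ≈ 0.290 in
P − Ia = 9.400 − 0.290 = 3143/345 ≈ 9.110 in (> 0, runoff occurs)
Q: (3143/345)² ÷ (3643/345) = 9878449/1256835 in (≈ 7.860 in)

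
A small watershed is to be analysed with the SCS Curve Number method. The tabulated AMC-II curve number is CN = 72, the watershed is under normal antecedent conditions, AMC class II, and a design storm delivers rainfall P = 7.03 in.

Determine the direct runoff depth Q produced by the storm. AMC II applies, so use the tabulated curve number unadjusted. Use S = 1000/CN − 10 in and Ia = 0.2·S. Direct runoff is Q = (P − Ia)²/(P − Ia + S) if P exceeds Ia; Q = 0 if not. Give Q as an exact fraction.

Average conditions: CN = 72 (no AMC adjustment).
Max retention: S = 1000/72 − 10 = 35/9 in (≈ 3.889 in)
Ia = 0.2S: 0.2·3.889 = 0.778 in (exactly 7/9)
Excess rainfall: 7.030 − 0.778 = 6.252 in; P > Ia so Q > 0
Runoff Q = (P−Ia)²/(P−Ia+S) = (6.252)²/(6.252+3.889) = 31663129/8214300 ≈ 3.855 in

Q = 31663129/8214300 in ≈ 3.855 in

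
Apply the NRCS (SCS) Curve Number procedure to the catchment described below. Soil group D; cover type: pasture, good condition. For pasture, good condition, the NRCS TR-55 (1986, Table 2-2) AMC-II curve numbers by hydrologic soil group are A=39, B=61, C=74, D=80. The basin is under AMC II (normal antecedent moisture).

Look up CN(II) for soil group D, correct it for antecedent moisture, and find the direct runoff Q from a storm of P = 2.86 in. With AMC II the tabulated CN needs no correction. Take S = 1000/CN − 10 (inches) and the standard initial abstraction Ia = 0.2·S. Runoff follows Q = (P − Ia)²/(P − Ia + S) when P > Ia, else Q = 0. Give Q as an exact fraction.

Q = 6962/6075 in ≈ 1.146 in

NRCS table: pasture, good condition, soil group D → CN(II) = 80
AMC II — tabulated CN = 80 applies directly.
S = 1000/80 − 10 = 5/2 in ≈ 2.500 in
Ia = 0.2·(5/2) = 1/2 in ≈ 0.500 in
Since P=2.860 > Ia=0.500: effective rainfall P−Ia = 59/25 in
Runoff Q = (P−Ia)²/(P−Ia+S) = (2.360)²/(2.360+2.500) = 6962/6075 ≈ 1.146 in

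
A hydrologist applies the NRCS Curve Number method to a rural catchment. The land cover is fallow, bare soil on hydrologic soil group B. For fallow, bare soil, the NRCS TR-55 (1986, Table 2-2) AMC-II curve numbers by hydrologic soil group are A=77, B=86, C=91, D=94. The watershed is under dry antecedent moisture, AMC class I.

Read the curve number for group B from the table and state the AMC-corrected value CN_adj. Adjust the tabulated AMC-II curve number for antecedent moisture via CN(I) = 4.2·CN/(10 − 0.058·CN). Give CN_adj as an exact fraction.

NRCS table: fallow, bare soil, soil group B → CN(II) = 86
Adjust CN=86 to AMC I: 4.2·86/(10 − 0.058·86) → (1806/5) ÷ (1253/250) = 12900/179 ≈ 72.067

CN_adj = 12900/179 ≈ 72.067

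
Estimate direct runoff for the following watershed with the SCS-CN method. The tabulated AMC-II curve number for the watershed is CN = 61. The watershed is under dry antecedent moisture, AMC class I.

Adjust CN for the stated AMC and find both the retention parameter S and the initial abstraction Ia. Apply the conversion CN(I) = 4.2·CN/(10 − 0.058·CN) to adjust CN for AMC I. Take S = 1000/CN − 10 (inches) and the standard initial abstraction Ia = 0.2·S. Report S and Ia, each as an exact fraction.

S = 6500/427 in ≈ 15.222 in; Ia = 1300/427 in ≈ 3.044 in

Dry (AMC I): CN(I) = 4.2·61/(10 − 0.058·61) = (1281/5)/(3231/500) = 42700/1077 ≈ 39.647
Retention S: 1000/CN − 10 with CN=39.647 → S = 6500/427 ≈ 15.222 in
Initial abstraction Ia = S/5 = (6500/427)/5 = 1300/427 ≈ 3.044 in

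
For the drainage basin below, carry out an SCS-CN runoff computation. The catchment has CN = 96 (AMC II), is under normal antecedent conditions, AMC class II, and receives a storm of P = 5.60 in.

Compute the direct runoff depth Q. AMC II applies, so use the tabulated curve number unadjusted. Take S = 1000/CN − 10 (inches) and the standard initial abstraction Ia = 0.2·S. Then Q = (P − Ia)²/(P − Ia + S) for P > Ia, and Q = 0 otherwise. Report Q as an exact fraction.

Q = 109561/21360 in ≈ 5.129 in

Average conditions: CN = 96 (no AMC adjustment).
Max retention: S = 1000/96 − 10 = 5/12 in (≈ 0.417 in)
Ia = 0.2S: 0.2·0.417 = 0.083 in (exactly 1/12)
P − Ia = 5.600 − 0.083 = 331/60 ≈ 5.517 in (> 0, runoff occurs)
Runoff Q = (P−Ia)²/(P−Ia+S) = (5.517)²/(5.517+0.417) = 109561/21360 ≈ 5.129 in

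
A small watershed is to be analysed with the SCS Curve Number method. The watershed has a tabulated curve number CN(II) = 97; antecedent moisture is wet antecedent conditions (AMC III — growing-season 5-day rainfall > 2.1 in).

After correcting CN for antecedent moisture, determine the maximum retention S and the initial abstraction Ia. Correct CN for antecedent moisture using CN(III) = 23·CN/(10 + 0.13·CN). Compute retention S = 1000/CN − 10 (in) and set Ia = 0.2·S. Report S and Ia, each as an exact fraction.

Wet (AMC III): CN(III) = 23·97/(10 + 0.13·97) = 2231/(2261/100) = 223100/2261 ≈ 98.673
S = 1000/(223100/2261) − 10 = 300/2231 in ≈ 0.134 in
Initial abstraction Ia = S/5 = (300/2231)/5 = 60/2231 ≈ 0.027 in

S = 300/2231 in ≈ 0.134 in; Ia = 60/2231 in ≈ 0.027 in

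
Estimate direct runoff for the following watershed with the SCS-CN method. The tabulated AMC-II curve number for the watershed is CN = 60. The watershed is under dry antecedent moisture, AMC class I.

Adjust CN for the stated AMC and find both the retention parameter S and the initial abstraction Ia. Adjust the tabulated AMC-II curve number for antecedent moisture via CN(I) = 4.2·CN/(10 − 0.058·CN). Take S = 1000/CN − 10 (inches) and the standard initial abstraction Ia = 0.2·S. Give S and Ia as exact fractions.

CN(I) from CN(II)=60: (4.2·60)/(10 − 0.058·60) = 6300/163 ≈ 38.650
Retention S: 1000/CN − 10 with CN=38.650 → S = 1000/63 ≈ 15.873 in
Initial abstraction Ia = S/5 = (1000/63)/5 = 200/63 ≈ 3.175 in

S = 1000/63 in ≈ 15.873 in; Ia = 200/63 in ≈ 3.175 in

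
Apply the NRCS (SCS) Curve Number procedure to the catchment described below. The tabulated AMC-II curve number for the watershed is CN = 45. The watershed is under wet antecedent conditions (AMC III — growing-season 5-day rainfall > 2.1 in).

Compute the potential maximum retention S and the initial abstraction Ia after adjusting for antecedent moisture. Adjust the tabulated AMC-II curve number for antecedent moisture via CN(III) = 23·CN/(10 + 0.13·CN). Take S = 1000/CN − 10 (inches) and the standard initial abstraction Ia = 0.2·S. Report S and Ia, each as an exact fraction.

S = 1100/207 in ≈ 5.314 in; Ia = 220/207 in ≈ 1.063 in

Adjust CN=45 to AMC III: 23·45/(10 + 0.13·45) → 1035 ÷ (317/20) = 20700/317 ≈ 65.300
Max retention: S = 1000/(20700/317) − 10 = 1100/207 in (≈ 5.314 in)
Initial abstraction Ia = S/5 = (1100/207)/5 = 220/207 ≈ 1.063 in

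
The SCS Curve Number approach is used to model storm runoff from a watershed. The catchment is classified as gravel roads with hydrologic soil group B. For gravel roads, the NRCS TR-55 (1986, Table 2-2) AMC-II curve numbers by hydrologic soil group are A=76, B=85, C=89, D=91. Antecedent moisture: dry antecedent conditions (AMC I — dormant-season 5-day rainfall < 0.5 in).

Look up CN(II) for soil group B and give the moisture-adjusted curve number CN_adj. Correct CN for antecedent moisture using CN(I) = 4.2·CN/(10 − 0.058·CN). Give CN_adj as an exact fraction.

NRCS table: gravel roads, soil group B → CN(II) = 85
CN(I) from CN(II)=85: (4.2·85)/(10 − 0.058·85) = 11900/169 ≈ 70.414

CN_adj = 11900/169 ≈ 70.414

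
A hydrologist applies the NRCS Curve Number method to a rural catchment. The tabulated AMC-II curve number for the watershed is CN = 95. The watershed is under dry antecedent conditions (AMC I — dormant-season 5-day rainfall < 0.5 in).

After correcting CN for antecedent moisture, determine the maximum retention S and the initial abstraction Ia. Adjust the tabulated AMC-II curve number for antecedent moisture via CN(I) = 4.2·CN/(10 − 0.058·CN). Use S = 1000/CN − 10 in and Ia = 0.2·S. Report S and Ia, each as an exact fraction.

S = 500/399 in ≈ 1.253 in; Ia = 100/399 in ≈ 0.251 in

CN(I) from CN(II)=95: (4.2·95)/(10 − 0.058·95) = 39900/449 ≈ 88.864
Max retention: S = 1000/(39900/449) − 10 = 500/399 in (≈ 1.253 in)
Ia = 0.2·(500/399) = 100/399 in ≈ 0.251 in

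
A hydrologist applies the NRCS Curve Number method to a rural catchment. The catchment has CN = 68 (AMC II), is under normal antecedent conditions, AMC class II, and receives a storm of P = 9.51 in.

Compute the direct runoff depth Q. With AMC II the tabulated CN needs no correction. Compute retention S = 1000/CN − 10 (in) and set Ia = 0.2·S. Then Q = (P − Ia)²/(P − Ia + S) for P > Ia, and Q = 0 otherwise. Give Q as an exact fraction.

Q = 212197489/38363900 in ≈ 5.531 in

AMC II — tabulated CN = 68 applies directly.
Retention S: 1000/CN − 10 with CN=68.000 → S = 80/17 ≈ 4.706 in
Initial abstraction Ia = S/5 = (80/17)/5 = 16/17 ≈ 0.941 in
Since P=9.510 > Ia=0.941: effective rainfall P−Ia = 14567/1700 in
Q = (14567/1700)²/((14567/1700) + 80/17) = (212197489/2890000)/(22567/1700) = 212197489/38363900 in ≈ 5.531 in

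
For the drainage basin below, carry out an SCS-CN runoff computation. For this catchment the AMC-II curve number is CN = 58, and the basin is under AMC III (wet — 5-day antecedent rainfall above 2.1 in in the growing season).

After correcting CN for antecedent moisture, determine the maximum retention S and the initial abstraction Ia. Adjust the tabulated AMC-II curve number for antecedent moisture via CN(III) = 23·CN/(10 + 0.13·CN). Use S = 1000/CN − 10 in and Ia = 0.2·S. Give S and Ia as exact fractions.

S = 2100/667 in ≈ 3.148 in; Ia = 420/667 in ≈ 0.630 in

Wet (AMC III): CN(III) = 23·58/(10 + 0.13·58) = 1334/(877/50) = 66700/877 ≈ 76.055
S = 1000/(66700/877) − 10 = 2100/667 in ≈ 3.148 in
Ia = 0.2·(2100/667) = 420/667 in ≈ 0.630 in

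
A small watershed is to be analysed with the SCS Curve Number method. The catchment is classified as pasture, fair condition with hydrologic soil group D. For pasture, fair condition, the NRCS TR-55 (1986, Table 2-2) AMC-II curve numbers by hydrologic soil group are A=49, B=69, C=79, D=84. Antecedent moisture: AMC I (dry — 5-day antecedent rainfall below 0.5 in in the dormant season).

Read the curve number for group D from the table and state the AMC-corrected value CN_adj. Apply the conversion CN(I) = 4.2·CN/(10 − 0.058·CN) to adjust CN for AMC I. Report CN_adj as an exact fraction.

NRCS table: pasture, fair condition, soil group D → CN(II) = 84
CN(I) from CN(II)=84: (4.2·84)/(10 − 0.058·84) = 44100/641 ≈ 68.799

CN_adj = 44100/641 ≈ 68.799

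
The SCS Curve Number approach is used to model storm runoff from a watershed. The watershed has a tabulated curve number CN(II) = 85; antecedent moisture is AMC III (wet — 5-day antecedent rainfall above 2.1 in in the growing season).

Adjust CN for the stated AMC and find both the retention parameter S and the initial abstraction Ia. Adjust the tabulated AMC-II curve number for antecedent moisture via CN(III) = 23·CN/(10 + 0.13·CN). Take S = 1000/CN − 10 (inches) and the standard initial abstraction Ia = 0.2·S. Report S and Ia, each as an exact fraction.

S = 300/391 in ≈ 0.767 in; Ia = 60/391 in ≈ 0.153 in

Adjust CN=85 to AMC III: 23·85/(10 + 0.13·85) → 1955 ÷ (421/20) = 39100/421 ≈ 92.874
Max retention: S = 1000/(39100/421) − 10 = 300/391 in (≈ 0.767 in)
Ia = 0.2·(300/391) = 60/391 in ≈ 0.153 in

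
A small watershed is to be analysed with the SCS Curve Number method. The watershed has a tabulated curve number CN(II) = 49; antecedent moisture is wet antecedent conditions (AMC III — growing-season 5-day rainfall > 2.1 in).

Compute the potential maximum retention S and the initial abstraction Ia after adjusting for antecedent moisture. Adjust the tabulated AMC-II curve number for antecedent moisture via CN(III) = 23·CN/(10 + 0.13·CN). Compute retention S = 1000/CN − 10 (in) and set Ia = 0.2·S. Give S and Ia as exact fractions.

S = 5100/1127 in ≈ 4.525 in; Ia = 1020/1127 in ≈ 0.905 in

CN(III) from CN(II)=49: (23·49)/(10 + 0.13·49) = 112700/1637 ≈ 68.845
S = 1000/(112700/1637) − 10 = 5100/1127 in ≈ 4.525 in
Ia = 0.2S: 0.2·4.525 = 0.905 in (exactly 1020/1127)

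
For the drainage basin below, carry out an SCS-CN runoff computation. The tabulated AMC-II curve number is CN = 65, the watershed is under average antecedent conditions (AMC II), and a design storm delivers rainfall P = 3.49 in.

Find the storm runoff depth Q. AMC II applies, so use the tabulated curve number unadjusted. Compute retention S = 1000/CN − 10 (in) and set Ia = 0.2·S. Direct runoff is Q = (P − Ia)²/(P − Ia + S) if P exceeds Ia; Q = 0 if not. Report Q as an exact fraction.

Q = 9840769/13178100 in ≈ 0.747 in

AMC II — tabulated CN = 65 applies directly.
S = 1000/65 − 10 = 70/13 in ≈ 5.385 in
Ia = 0.2·(70/13) = 14/13 in ≈ 1.077 in
P − Ia = 3.490 − 1.077 = 3137/1300 ≈ 2.413 in (> 0, runoff occurs)
Q: (3137/1300)² ÷ (10137/1300) = 9840769/13178100 in (≈ 0.747 in)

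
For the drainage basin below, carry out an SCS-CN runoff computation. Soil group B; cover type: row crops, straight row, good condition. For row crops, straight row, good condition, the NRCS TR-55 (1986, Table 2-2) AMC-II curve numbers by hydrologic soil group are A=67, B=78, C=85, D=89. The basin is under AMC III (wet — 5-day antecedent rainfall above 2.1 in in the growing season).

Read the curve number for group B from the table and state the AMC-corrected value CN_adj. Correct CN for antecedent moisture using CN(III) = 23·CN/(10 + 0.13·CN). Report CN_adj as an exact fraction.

NRCS table: row crops, straight row, good condition, soil group B → CN(II) = 78
Adjust CN=78 to AMC III: 23·78/(10 + 0.13·78) → 1794 ÷ (1007/50) = 89700/1007 ≈ 89.076

CN_adj = 89700/1007 ≈ 89.076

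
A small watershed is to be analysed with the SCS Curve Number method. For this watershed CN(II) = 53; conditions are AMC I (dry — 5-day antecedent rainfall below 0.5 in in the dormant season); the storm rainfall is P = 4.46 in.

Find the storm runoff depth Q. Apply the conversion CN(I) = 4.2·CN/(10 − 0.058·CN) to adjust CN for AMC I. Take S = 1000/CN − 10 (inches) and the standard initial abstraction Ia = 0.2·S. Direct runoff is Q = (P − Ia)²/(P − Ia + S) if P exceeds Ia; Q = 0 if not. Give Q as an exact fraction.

Q = 174213601/66123274350 in ≈ 0.003 in

CN(I) from CN(II)=53: (4.2·53)/(10 − 0.058·53) = 111300/3463 ≈ 32.140
S = 1000/(111300/3463) − 10 = 23500/1113 in ≈ 21.114 in
Initial abstraction Ia = S/5 = (23500/1113)/5 = 4700/1113 ≈ 4.223 in
Excess rainfall: 4.460 − 4.223 = 0.237 in; P > Ia so Q > 0
Runoff Q = (P−Ia)²/(P−Ia+S) = (0.237)²/(0.237+21.114) = 174213601/66123274350 ≈ 0.003 in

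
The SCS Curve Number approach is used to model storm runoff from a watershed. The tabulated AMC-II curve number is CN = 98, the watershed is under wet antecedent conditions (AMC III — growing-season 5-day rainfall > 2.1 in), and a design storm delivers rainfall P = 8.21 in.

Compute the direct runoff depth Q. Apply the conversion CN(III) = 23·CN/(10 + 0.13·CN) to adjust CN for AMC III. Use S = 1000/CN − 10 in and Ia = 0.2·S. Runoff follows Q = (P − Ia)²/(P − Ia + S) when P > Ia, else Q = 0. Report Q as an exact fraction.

Wet (AMC III): CN(III) = 23·98/(10 + 0.13·98) = 2254/(1137/50) = 112700/1137 ≈ 99.120
Max retention: S = 1000/(112700/1137) − 10 = 100/1127 in (≈ 0.089 in)
Initial abstraction Ia = S/5 = (100/1127)/5 = 20/1127 ≈ 0.018 in
Excess rainfall: 8.210 − 0.018 = 8.192 in; P > Ia so Q > 0
Runoff Q = (P−Ia)²/(P−Ia+S) = (8.192)²/(8.192+0.089) = 852421953289/105179190900 ≈ 8.104 in

Q = 852421953289/105179190900 in ≈ 8.104 in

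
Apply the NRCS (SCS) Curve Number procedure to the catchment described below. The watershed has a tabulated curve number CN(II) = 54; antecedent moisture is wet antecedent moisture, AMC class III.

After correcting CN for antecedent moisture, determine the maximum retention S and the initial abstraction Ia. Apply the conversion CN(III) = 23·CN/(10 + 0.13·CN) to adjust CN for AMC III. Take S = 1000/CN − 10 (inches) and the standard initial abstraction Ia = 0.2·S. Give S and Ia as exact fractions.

S = 100/27 in ≈ 3.704 in; Ia = 20/27 in ≈ 0.741 in

Adjust CN=54 to AMC III: 23·54/(10 + 0.13·54) → 1242 ÷ (851/50) = 2700/37 ≈ 72.973
Max retention: S = 1000/(2700/37) − 10 = 100/27 in (≈ 3.704 in)
Initial abstraction Ia = S/5 = (100/27)/5 = 20/27 ≈ 0.741 in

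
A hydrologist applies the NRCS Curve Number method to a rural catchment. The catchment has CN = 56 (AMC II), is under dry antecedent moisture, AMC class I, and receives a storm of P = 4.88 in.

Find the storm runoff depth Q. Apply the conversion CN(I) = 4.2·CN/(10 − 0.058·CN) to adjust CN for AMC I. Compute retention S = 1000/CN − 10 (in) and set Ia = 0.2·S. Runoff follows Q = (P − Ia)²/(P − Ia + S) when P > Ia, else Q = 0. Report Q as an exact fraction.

Q = 8752928/134016225 in ≈ 0.065 in

Adjust CN=56 to AMC I: 4.2·56/(10 − 0.058·56) → (1176/5) ÷ (844/125) = 7350/211 ≈ 34.834
S = 1000/(7350/211) − 10 = 2750/147 in ≈ 18.707 in
Ia = 0.2S: 0.2·18.707 = 3.741 in (exactly 550/147)
P − Ia = 4.880 − 3.741 = 4184/3675 ≈ 1.139 in (> 0, runoff occurs)
Q = (4184/3675)²/((4184/3675) + 2750/147) = (17505856/13505625)/(72934/3675) = 8752928/134016225 in ≈ 0.065 in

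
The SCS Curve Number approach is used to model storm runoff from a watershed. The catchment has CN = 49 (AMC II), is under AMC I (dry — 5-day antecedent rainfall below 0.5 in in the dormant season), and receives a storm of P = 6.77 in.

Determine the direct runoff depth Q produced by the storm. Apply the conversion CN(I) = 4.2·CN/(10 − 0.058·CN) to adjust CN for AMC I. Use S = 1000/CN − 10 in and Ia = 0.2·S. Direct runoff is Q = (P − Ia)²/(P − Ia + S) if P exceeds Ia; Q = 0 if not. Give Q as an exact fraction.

Adjust CN=49 to AMC I: 4.2·49/(10 − 0.058·49) → (1029/5) ÷ (3579/500) = 34300/1193 ≈ 28.751
Max retention: S = 1000/(34300/1193) − 10 = 8500/343 in (≈ 24.781 in)
Ia = 0.2·(8500/343) = 1700/343 in ≈ 4.956 in
P − Ia = 6.770 − 4.956 = 62211/34300 ≈ 1.814 in (> 0, runoff occurs)
Q = (62211/34300)²/((62211/34300) + 8500/343) = (3870208521/1176490000)/(912211/34300) = 3870208521/31288837300 in ≈ 0.124 in

Q = 3870208521/31288837300 in ≈ 0.124 in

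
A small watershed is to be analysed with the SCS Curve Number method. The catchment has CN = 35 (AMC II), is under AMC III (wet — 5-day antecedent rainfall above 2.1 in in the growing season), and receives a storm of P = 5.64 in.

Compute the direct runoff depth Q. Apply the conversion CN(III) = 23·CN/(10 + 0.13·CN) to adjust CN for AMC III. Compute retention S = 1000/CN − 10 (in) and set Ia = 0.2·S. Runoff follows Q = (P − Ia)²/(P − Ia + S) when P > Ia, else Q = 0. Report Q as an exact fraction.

Adjust CN=35 to AMC III: 23·35/(10 + 0.13·35) → 805 ÷ (291/20) = 16100/291 ≈ 55.326
Retention S: 1000/CN − 10 with CN=55.326 → S = 1300/161 ≈ 8.075 in
Initial abstraction Ia = S/5 = (1300/161)/5 = 260/161 ≈ 1.615 in
P − Ia = 5.640 − 1.615 = 16201/4025 ≈ 4.025 in (> 0, runoff occurs)
Q: (16201/4025)² ÷ (48701/4025) = 262472401/196021525 in (≈ 1.339 in)

Q = 262472401/196021525 in ≈ 1.339 in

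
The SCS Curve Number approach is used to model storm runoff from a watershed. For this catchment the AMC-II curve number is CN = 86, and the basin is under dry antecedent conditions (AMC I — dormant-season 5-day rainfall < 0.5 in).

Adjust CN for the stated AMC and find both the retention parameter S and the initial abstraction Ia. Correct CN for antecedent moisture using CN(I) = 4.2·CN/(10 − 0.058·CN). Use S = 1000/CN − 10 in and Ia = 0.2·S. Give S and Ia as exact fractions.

CN(I) from CN(II)=86: (4.2·86)/(10 − 0.058·86) = 12900/179 ≈ 72.067
S = 1000/(12900/179) − 10 = 500/129 in ≈ 3.876 in
Initial abstraction Ia = S/5 = (500/129)/5 = 100/129 ≈ 0.775 in

S = 500/129 in ≈ 3.876 in; Ia = 100/129 in ≈ 0.775 in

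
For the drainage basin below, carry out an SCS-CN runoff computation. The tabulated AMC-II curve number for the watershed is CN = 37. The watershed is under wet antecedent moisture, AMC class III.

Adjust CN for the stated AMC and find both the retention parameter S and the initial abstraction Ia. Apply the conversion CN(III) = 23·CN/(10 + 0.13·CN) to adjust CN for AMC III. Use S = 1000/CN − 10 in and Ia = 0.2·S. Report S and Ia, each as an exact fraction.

CN(III) from CN(II)=37: (23·37)/(10 + 0.13·37) = 85100/1481 ≈ 57.461
Retention S: 1000/CN − 10 with CN=57.461 → S = 6300/851 ≈ 7.403 in
Initial abstraction Ia = S/5 = (6300/851)/5 = 1260/851 ≈ 1.481 in

S = 6300/851 in ≈ 7.403 in; Ia = 1260/851 in ≈ 1.481 in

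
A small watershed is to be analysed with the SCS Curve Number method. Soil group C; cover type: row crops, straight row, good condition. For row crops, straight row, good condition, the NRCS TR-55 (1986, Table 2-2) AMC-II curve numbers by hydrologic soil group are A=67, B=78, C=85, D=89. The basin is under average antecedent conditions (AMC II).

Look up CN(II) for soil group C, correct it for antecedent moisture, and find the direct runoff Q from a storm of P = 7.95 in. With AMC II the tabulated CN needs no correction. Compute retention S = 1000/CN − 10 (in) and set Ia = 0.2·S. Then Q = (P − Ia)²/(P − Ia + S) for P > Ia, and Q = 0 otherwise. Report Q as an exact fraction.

Q = 2223963/360740 in ≈ 6.165 in

NRCS table: row crops, straight row, good condition, soil group C → CN(II) = 85
Average conditions: CN = 85 (no AMC adjustment).
S = 1000/85 − 10 = 30/17 in ≈ 1.765 in
Initial abstraction Ia = S/5 = (30/17)/5 = 6/17 ≈ 0.353 in
P − Ia = 7.950 − 0.353 = 2583/340 ≈ 7.597 in (> 0, runoff occurs)
Q: (2583/340)² ÷ (3183/340) = 2223963/360740 in (≈ 6.165 in)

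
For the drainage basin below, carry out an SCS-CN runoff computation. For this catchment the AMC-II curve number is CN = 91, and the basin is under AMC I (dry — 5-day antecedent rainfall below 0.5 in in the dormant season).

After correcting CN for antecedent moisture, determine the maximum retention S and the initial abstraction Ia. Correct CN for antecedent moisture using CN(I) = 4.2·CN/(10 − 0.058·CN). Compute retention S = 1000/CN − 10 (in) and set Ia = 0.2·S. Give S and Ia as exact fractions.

S = 1500/637 in ≈ 2.355 in; Ia = 300/637 in ≈ 0.471 in

CN(I) from CN(II)=91: (4.2·91)/(10 − 0.058·91) = 63700/787 ≈ 80.940
Retention S: 1000/CN − 10 with CN=80.940 → S = 1500/637 ≈ 2.355 in
Ia = 0.2·(1500/637) = 300/637 in ≈ 0.471 in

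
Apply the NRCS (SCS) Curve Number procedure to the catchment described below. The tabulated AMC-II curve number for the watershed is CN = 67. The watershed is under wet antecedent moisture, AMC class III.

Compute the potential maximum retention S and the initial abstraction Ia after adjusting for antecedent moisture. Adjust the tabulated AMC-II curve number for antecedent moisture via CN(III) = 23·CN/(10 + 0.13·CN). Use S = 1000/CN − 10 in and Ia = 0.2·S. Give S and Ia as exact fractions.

S = 3300/1541 in ≈ 2.141 in; Ia = 660/1541 in ≈ 0.428 in

Adjust CN=67 to AMC III: 23·67/(10 + 0.13·67) → 1541 ÷ (1871/100) = 154100/1871 ≈ 82.362
Retention S: 1000/CN − 10 with CN=82.362 → S = 3300/1541 ≈ 2.141 in
Ia = 0.2S: 0.2·2.141 = 0.428 in (exactly 660/1541)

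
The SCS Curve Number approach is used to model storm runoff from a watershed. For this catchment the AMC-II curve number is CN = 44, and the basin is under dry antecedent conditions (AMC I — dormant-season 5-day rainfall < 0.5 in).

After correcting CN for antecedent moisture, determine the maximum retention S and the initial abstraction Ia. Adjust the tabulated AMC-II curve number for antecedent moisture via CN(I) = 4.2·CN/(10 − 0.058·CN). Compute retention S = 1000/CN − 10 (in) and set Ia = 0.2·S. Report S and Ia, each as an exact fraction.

S = 1000/33 in ≈ 30.303 in; Ia = 200/33 in ≈ 6.061 in

Dry (AMC I): CN(I) = 4.2·44/(10 − 0.058·44) = (924/5)/(931/125) = 3300/133 ≈ 24.812
Retention S: 1000/CN − 10 with CN=24.812 → S = 1000/33 ≈ 30.303 in
Ia = 0.2S: 0.2·30.303 = 6.061 in (exactly 200/33)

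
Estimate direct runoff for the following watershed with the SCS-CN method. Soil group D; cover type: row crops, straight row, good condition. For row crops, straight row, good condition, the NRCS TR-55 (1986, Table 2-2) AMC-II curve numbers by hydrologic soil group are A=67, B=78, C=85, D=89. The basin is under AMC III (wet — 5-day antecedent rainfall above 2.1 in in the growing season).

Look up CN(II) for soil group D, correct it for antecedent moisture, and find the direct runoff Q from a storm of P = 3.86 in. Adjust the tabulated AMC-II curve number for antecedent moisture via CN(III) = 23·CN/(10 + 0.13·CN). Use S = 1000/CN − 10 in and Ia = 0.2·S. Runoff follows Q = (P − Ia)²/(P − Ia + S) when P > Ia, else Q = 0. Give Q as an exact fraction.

NRCS table: row crops, straight row, good condition, soil group D → CN(II) = 89
CN(III) from CN(II)=89: (23·89)/(10 + 0.13·89) = 204700/2157 ≈ 94.900
Max retention: S = 1000/(204700/2157) − 10 = 1100/2047 in (≈ 0.537 in)
Ia = 0.2S: 0.2·0.537 = 0.107 in (exactly 220/2047)
P − Ia = 3.860 − 0.107 = 384071/102350 ≈ 3.753 in (> 0, runoff occurs)
Runoff Q = (P−Ia)²/(P−Ia+S) = (3.753)²/(3.753+0.537) = 147510533041/44938916850 ≈ 3.282 in

Q = 147510533041/44938916850 in ≈ 3.282 in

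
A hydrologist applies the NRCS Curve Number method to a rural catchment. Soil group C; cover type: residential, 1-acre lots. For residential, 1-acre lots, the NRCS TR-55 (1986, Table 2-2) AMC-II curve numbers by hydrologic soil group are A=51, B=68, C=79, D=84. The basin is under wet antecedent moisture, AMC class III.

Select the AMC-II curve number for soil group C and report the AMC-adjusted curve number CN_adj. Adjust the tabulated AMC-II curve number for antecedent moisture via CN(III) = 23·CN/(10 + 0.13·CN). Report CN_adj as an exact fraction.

CN_adj = 181700/2027 ≈ 89.640

NRCS table: residential, 1-acre lots, soil group C → CN(II) = 79
CN(III) from CN(II)=79: (23·79)/(10 + 0.13·79) = 181700/2027 ≈ 89.640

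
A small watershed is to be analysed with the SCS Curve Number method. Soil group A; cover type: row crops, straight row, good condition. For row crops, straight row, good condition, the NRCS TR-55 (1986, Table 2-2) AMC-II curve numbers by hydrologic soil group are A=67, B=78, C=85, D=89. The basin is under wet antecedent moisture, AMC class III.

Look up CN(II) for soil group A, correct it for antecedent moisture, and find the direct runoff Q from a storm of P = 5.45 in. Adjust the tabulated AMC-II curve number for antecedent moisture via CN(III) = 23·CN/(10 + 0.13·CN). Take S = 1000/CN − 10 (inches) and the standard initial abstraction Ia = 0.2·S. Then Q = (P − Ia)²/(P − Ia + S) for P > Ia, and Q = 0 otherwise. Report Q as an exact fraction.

NRCS table: row crops, straight row, good condition, soil group A → CN(II) = 67
Wet (AMC III): CN(III) = 23·67/(10 + 0.13·67) = 1541/(1871/100) = 154100/1871 ≈ 82.362
Max retention: S = 1000/(154100/1871) − 10 = 3300/1541 in (≈ 2.141 in)
Ia = 0.2·(3300/1541) = 660/1541 in ≈ 0.428 in
Excess rainfall: 5.450 − 0.428 = 5.022 in; P > Ia so Q > 0
Runoff Q = (P−Ia)²/(P−Ia+S) = (5.022)²/(5.022+2.141) = 23953443361/6804100580 ≈ 3.520 in

Q = 23953443361/6804100580 in ≈ 3.520 in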